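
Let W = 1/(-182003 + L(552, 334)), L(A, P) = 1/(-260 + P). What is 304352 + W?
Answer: 4099079997718/13468221 ≈ 3.0435e+5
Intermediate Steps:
W = -74/13468221 (W = 1/(-182003 + 1/(-260 + 334)) = 1/(-182003 + 1/74) = 1/(-13468221/74) = -74/13468221 ≈ -5.4944e-6)
304352 + W = 304352 - 74/13468221 = 4099079997718/13468221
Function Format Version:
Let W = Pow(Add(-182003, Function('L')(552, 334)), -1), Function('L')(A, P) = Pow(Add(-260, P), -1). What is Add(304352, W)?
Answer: Rational(4099079997718, 13468221) ≈ 3.0435e+5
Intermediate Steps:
W = Rational(-74, 13468221) (W = Pow(Add(-182003, Pow(Add(-260, 334), -1)), -1) = Pow(Add(-182003, Pow(74, -1)), -1) = Pow(Add(-182003, Rational(1, 74)), -1) = Pow(Rational(-13468221, 74), -1) = Rational(-74, 13468221) ≈ -5.4944e-6)
Add(304352, W) = Add(304352, Rational(-74, 13468221)) = Rational(4099079997718, 13468221)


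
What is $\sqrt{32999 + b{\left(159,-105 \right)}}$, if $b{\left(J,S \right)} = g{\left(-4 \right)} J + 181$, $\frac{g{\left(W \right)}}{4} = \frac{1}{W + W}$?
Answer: $\frac{\sqrt{132402}}{2} \approx 181.94$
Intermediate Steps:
$g{\left(W \right)} = \frac{2}{W}$ ($g{\left(W \right)} = \frac{4}{W + W} = \frac{4}{2 W} = 4 \frac{1}{2 W} = \frac{2}{W}$)
$b{\left(J,S \right)} = 181 - \frac{J}{2}$ ($b{\left(J,S \right)} = \frac{2}{-4} J + 181 = 2 \left(- \frac{1}{4}\right) J + 181 = - \frac{J}{2} + 181 = 181 - \frac{J}{2}$)
$\sqrt{32999 + b{\left(159,-105 \right)}} = \sqrt{32999 + \left(181 - \frac{159}{2}\right)} = \sqrt{32999 + \frac{203}{2}} = \sqrt{\frac{66201}{2}} = \frac{\sqrt{132402}}{2}$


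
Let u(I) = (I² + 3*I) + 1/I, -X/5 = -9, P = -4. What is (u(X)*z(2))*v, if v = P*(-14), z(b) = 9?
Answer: 5443256/5 ≈ 1.0887e+6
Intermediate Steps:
X = 45 (X = -5*(-9) = 45)
u(I) = 1/I + I² + 3*I
v = 56 (v = -4*(-14) = 56)
(u(X)*z(2))*v = (((1 + 45²*(3 + 45))/45)*9)*56 = (((1 + 2025*48)/45)*9)*56 = (((1 + 97200)/45)*9)*56 = (((1/45)*97201)*9)*56 = ((97201/45)*9)*56 = (97201/5)*56 = 5443256/5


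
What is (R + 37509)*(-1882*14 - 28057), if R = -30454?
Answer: -383827275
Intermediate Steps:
(R + 37509)*(-1882*14 - 28057) = (-30454 + 37509)*(-1882*14 - 28057) = 7055*(-26348 - 28057) = 7055*(-54405) = -383827275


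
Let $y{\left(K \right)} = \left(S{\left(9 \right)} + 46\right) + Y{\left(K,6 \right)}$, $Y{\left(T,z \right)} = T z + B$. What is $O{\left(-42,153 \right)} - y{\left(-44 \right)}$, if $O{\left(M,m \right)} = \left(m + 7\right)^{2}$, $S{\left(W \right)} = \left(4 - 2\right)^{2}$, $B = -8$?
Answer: $25822$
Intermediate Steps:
$S{\left(W \right)} = 4$ ($S{\left(W \right)} = 2^{2} = 4$)
$Y{\left(T,z \right)} = -8 + T z$ ($Y{\left(T,z \right)} = T z - 8 = -8 + T z$)
$O{\left(M,m \right)} = \left(7 + m\right)^{2}$
$y{\left(K \right)} = 42 + 6 K$ ($y{\left(K \right)} = \left(4 + 46\right) + \left(-8 + K 6\right) = 50 + \left(-8 + 6 K\right) = 42 + 6 K$)
$O{\left(-42,153 \right)} - y{\left(-44 \right)} = \left(7 + 153\right)^{2} - \left(42 + 6 \left(-44\right)\right) = 160^{2} - \left(42 - 264\right) = 25600 - -222 = 25600 + 222 = 25822$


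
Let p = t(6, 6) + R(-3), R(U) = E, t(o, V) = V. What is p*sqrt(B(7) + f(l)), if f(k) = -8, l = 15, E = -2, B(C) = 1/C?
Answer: 4*I*sqrt(385)/7 ≈ 11.212*I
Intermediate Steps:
R(U) = -2
p = 4 (p = 6 - 2 = 4)
p*sqrt(B(7) + f(l)) = 4*sqrt(1/7 - 8) = 4*sqrt(-55/7) = 4*(I*sqrt(385)/7) = 4*I*sqrt(385)/7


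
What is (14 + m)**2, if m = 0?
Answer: 196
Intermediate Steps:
(14 + m)**2 = (14 + 0)**2 = 14**2 = 196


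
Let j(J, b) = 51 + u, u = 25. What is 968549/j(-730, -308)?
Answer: 968549/76 ≈ 12744.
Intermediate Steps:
j(J, b) = 76 (j(J, b) = 51 + 25 = 76)
968549/j(-730, -308) = 968549/76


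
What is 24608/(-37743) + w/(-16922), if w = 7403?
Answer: -695828005/638687046 ≈ -1.0895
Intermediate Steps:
24608/(-37743) + w/(-16922) = 24608/(-37743) + 7403/(-16922) = 24608*(-1/37743) + 7403*(-1/16922) = -24608/37743 - 7403/16922 = -695828005/638687046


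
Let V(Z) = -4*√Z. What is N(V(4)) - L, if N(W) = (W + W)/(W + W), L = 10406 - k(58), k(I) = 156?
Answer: -10249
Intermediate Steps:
L = 10250 (L = 10406 - 1*156 = 10406 - 156 = 10250)
N(W) = 1 (N(W) = (2*W)/((2*W)) = (2*W)*(1/(2*W)) = 1)
N(V(4)) - L = 1 - 1*10250 = 1 - 10250 = -10249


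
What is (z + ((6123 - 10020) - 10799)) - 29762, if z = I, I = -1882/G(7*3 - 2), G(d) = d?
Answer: -846584/19 ≈ -44557.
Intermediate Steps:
I = -1882/19 (I = -1882/(7*3 - 2) = -1882/(21 - 2) = -1882/19 ≈ -99.053)
z = -1882/19 ≈ -99.053
(z + ((6123 - 10020) - 10799)) - 29762 = (-1882/19 + ((6123 - 10020) - 10799)) - 29762 = (-1882/19 + (-3897 - 10799)) - 29762 = (-1882/19 - 14696) - 29762 = -281106/19 - 29762 = -846584/19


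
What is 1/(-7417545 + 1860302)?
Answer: -1/5557243 ≈ -1.7995e-7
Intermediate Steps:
1/(-7417545 + 1860302) = 1/(-5557243) = -1/5557243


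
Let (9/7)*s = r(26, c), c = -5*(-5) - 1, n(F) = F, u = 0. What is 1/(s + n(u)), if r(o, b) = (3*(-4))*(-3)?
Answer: 1/28 ≈ 0.035714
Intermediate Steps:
c = 24 (c = 25 - 1 = 24)
r(o, b) = 36 (r(o, b) = -12*(-3) = 36)
s = 28 (s = (7/9)*36 = 28)
1/(s + n(u)) = 1/(28 + 0) = 1/28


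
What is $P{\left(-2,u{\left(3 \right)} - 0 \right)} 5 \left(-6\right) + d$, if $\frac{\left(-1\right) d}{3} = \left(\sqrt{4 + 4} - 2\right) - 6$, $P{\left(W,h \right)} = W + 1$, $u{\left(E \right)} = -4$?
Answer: $54 - 6 \sqrt{2} \approx 45.515$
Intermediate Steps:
$P{\left(W,h \right)} = 1 + W$
$d = 24 - 6 \sqrt{2}$ ($d = - 3 \left(\left(\sqrt{4 + 4} - 2\right) - 6\right) = - 3 \left(\left(\sqrt{8} - 2\right) - 6\right) = - 3 \left(\left(2 \sqrt{2} - 2\right) - 6\right) = - 3 \left(\left(-2 + 2 \sqrt{2}\right) - 6\right) = - 3 \left(-8 + 2 \sqrt{2}\right) = 24 - 6 \sqrt{2} \approx 15.515$)
$P{\left(-2,u{\left(3 \right)} - 0 \right)} 5 \left(-6\right) + d = \left(1 - 2\right) 5 \left(-6\right) + \left(24 - 6 \sqrt{2}\right) = \left(-1\right) 5 \left(-6\right) + \left(24 - 6 \sqrt{2}\right) = \left(-5\right) \left(-6\right) + \left(24 - 6 \sqrt{2}\right) = 30 + \left(24 - 6 \sqrt{2}\right) = 54 - 6 \sqrt{2}$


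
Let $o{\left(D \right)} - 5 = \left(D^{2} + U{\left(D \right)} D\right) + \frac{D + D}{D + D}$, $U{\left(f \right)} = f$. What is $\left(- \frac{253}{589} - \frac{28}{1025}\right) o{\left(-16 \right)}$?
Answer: $- \frac{142873206}{603725} \approx -236.65$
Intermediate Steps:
$o{\left(D \right)} = 6 + 2 D^{2}$ ($o{\left(D \right)} = 5 + \left(\left(D^{2} + D D\right) + \frac{D + D}{D + D}\right) = 5 + \left(\left(D^{2} + D^{2}\right) + \frac{2 D}{2 D}\right) = 5 + \left(2 D^{2} + 2 D \frac{1}{2 D}\right) = 5 + \left(2 D^{2} + 1\right) = 5 + \left(1 + 2 D^{2}\right) = 6 + 2 D^{2}$)
$\left(- \frac{253}{589} - \frac{28}{1025}\right) o{\left(-16 \right)} = \left(- \frac{253}{589} - \frac{28}{1025}\right) \left(6 + 2 \left(-16\right)^{2}\right) = \left(\left(-253\right) \frac{1}{589} - \frac{28}{1025}\right) \left(6 + 2 \cdot 256\right) = \left(- \frac{253}{589} - \frac{28}{1025}\right) \left(6 + 512\right) = \left(- \frac{275817}{603725}\right) 518 = - \frac{142873206}{603725}$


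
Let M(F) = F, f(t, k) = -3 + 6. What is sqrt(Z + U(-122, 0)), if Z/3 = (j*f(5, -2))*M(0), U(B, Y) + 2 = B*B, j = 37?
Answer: sqrt(14882) ≈ 121.99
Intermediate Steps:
f(t, k) = 3
U(B, Y) = -2 + B**2 (U(B, Y) = -2 + B*B = -2 + B**2)
Z = 0 (Z = 3*((37*3)*0) = 3*(111*0) = 3*0 = 0)
sqrt(Z + U(-122, 0)) = sqrt(0 + (-2 + (-122)**2)) = sqrt(0 + (-2 + 14884)) = sqrt(0 + 14882) = sqrt(14882)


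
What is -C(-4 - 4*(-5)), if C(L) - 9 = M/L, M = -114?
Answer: -15/8 ≈ -1.8750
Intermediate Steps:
C(L) = 9 - 114/L
-C(-4 - 4*(-5)) = -(9 - 114/(-4 - 4*(-5))) = -(9 - 114/(-4 + 20)) = -(9 - 114/16) = -(9 - 114*1/16) = -(9 - 57/8) = -1*15/8 = -15/8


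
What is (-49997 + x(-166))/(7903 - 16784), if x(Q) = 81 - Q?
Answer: 49750/8881 ≈ 5.6018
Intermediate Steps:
(-49997 + x(-166))/(7903 - 16784) = (-49997 + (81 - 1*(-166)))/(7903 - 16784) = (-49997 + (81 + 166))/(-8881) = (-49997 + 247)*(-1/8881) = -49750*(-1/8881) = 49750/8881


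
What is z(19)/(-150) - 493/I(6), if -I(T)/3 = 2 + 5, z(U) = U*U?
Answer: 22123/1050 ≈ 21.070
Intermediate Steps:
z(U) = U²
I(T) = -21 (I(T) = -3*(2 + 5) = -3*7 = -21)
z(19)/(-150) - 493/I(6) = 19²/(-150) - 493/(-21) = 361*(-1/150) - 493*(-1/21) = -361/150 + 493/21 = 22123/1050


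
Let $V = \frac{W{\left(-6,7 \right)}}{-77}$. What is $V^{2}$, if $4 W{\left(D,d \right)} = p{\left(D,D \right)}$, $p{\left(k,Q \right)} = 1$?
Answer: $\frac{1}{94864} \approx 1.0541 \cdot 10^{-5}$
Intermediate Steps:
$W{\left(D,d \right)} = \frac{1}{4}$ ($W{\left(D,d \right)} = \frac{1}{4} \cdot 1 = \frac{1}{4}$)
$V = - \frac{1}{308}$ ($V = \frac{1}{4 \left(-77\right)} = \frac{1}{4} \left(- \frac{1}{77}\right) = - \frac{1}{308} \approx -0.0032468$)
$V^{2} = \left(- \frac{1}{308}\right)^{2} = \frac{1}{94864}$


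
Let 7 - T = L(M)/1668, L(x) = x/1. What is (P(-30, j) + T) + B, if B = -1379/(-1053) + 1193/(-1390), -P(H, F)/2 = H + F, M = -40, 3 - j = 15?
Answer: 133889651/1463670 ≈ 91.475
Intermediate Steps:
j = -12 (j = 3 - 1*15 = 3 - 15 = -12)
L(x) = x (L(x) = x*1 = x)
P(H, F) = -2*F - 2*H (P(H, F) = -2*(H + F) = -2*(F + H) = -2*F - 2*H)
T = 2929/417 (T = 7 - (-40)/1668 = 7 - 1*(-10/417) = 7 + 10/417 = 2929/417 ≈ 7.0240)
B = 660581/1463670 (B = -1379*(-1/1053) + 1193*(-1/1390) = 1379/1053 - 1193/1390 = 660581/1463670 ≈ 0.45132)
(P(-30, j) + T) + B = ((-2*(-12) - 2*(-30)) + 2929/417) + 660581/1463670 = ((24 + 60) + 2929/417) + 660581/1463670 = (84 + 2929/417) + 660581/1463670 = 37957/417 + 660581/1463670 = 133889651/1463670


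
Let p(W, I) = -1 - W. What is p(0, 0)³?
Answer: -1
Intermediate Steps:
p(0, 0)³ = (-1 - 1*0)³ = (-1 + 0)³ = (-1)³ = -1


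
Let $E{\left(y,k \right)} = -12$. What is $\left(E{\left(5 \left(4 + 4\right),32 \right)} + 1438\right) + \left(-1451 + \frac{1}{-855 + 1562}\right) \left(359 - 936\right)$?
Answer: $\frac{592927094}{707} \approx 8.3865 \cdot 10^{5}$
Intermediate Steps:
$\left(E{\left(5 \left(4 + 4\right),32 \right)} + 1438\right) + \left(-1451 + \frac{1}{-855 + 1562}\right) \left(359 - 936\right) = \left(-12 + 1438\right) + \left(-1451 + \frac{1}{-855 + 1562}\right) \left(359 - 936\right) = 1426 + \left(-1451 + \frac{1}{707}\right) \left(-577\right) = 1426 - - \frac{591918912}{707} = 1426 + \frac{591918912}{707} = \frac{592927094}{707}$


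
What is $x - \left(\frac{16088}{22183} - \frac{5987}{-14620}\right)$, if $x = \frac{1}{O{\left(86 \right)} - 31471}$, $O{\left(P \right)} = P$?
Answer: $- \frac{2310102431229}{2035728142420} \approx -1.1348$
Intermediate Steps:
$x = - \frac{1}{31385}$ ($x = \frac{1}{86 - 31471} = \frac{1}{-31385} = - \frac{1}{31385} \approx -3.1862 \cdot 10^{-5}$)
$x - \left(\frac{16088}{22183} - \frac{5987}{-14620}\right) = - \frac{1}{31385} - \left(\frac{16088}{22183} - \frac{5987}{-14620}\right) = - \frac{1}{31385} - \left(16088 \cdot \frac{1}{22183} - - \frac{5987}{14620}\right) = - \frac{1}{31385} - \left(\frac{16088}{22183} + \frac{5987}{14620}\right) = - \frac{1}{31385} - \frac{368016181}{324315460} = - \frac{2310102431229}{2035728142420}$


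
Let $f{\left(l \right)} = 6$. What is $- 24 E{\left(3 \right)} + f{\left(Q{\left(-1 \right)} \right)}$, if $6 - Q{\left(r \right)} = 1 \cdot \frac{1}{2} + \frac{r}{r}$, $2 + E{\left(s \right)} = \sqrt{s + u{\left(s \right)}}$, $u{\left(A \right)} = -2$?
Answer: $30$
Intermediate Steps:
$E{\left(s \right)} = -2 + \sqrt{-2 + s}$ ($E{\left(s \right)} = -2 + \sqrt{s - 2} = -2 + \sqrt{-2 + s}$)
$Q{\left(r \right)} = \frac{9}{2}$ ($Q{\left(r \right)} = 6 - \left(1 \cdot \frac{1}{2} + \frac{r}{r}\right) = 6 - \left(1 \cdot \frac{1}{2} + 1\right) = 6 - \left(\frac{1}{2} + 1\right) = 6 - \frac{3}{2} = \frac{9}{2}$)
$- 24 E{\left(3 \right)} + f{\left(Q{\left(-1 \right)} \right)} = - 24 \left(-2 + \sqrt{-2 + 3}\right) + 6 = - 24 \left(-2 + \sqrt{1}\right) + 6 = - 24 \left(-2 + 1\right) + 6 = \left(-24\right) \left(-1\right) + 6 = 24 + 6 = 30$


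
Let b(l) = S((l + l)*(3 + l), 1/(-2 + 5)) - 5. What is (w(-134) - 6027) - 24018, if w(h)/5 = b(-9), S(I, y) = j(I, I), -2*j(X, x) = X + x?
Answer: -30610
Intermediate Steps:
j(X, x) = -X/2 - x/2 (j(X, x) = -(X + x)/2 = -X/2 - x/2)
S(I, y) = -I (S(I, y) = -I/2 - I/2 = -I)
b(l) = -5 - 2*l*(3 + l) (b(l) = -(l + l)*(3 + l) - 5 = -2*l*(3 + l) - 5 = -5 - 2*l*(3 + l))
w(h) = -565 (w(h) = 5*(-5 - 2*(-9)*(3 - 9)) = 5*(-5 - 2*(-9)*(-6)) = 5*(-5 - 108) = 5*(-113) = -565)
(w(-134) - 6027) - 24018 = (-565 - 6027) - 24018 = -6592 - 24018 = -30610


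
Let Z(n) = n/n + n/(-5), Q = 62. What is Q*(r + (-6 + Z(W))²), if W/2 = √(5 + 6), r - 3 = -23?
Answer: 10478/25 + 248*√11 ≈ 1241.6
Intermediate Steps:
r = -20 (r = 3 - 23 = -20)
W = 2*√11 (W = 2*√(5 + 6) = 2*√11 ≈ 6.6332)
Z(n) = 1 - n/5 (Z(n) = 1 + n*(-⅕) = 1 - n/5)
Q*(r + (-6 + Z(W))²) = 62*(-20 + (-6 + (1 - 2*√11/5))²) = 62*(-20 + (-5 - 2*√11/5)²) = -1240 + 62*(-5 - 2*√11/5)²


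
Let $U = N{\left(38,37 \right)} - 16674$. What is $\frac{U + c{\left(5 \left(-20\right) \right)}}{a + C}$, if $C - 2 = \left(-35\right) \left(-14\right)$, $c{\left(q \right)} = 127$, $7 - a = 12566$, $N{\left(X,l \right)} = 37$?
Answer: $\frac{16510}{12067} \approx 1.3682$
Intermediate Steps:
$a = -12559$ ($a = 7 - 12566 = -12559$)
$U = -16637$ ($U = 37 - 16674 = -16637$)
$C = 492$ ($C = 2 - -490 = 2 + 490 = 492$)
$\frac{U + c{\left(5 \left(-20\right) \right)}}{a + C} = \frac{-16637 + 127}{-12559 + 492} = - \frac{16510}{-12067} = \left(-16510\right) \left(- \frac{1}{12067}\right) = \frac{16510}{12067}$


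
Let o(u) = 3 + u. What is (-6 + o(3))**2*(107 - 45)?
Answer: 0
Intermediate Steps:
(-6 + o(3))**2*(107 - 45) = (-6 + (3 + 3))**2*(107 - 45) = (-6 + 6)**2*62 = 0**2*62 = 0*62 = 0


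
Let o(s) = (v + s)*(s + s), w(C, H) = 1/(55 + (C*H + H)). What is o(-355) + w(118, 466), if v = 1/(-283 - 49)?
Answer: 2322532918561/9214494 ≈ 2.5205e+5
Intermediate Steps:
v = -1/332 (v = 1/(-332) = -1/332 ≈ -0.0030120)
w(C, H) = 1/(55 + H + C*H) (w(C, H) = 1/(55 + (H + C*H)) = 1/(55 + H + C*H))
o(s) = 2*s*(-1/332 + s) (o(s) = (-1/332 + s)*(s + s) = (-1/332 + s)*(2*s) = 2*s*(-1/332 + s))
o(-355) + w(118, 466) = (1/166)*(-355)*(-1 + 332*(-355)) + 1/(55 + 466 + 118*466) = (1/166)*(-355)*(-1 - 117860) + 1/(55 + 466 + 54988) = (1/166)*(-355)*(-117861) + 1/55509 = 41840655/166 + 1/55509 = 2322532918561/9214494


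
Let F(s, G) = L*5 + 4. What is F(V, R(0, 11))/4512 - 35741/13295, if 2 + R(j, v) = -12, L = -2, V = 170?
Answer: -26890527/9997840 ≈ -2.6896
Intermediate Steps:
R(j, v) = -14 (R(j, v) = -2 - 12 = -14)
F(s, G) = -6 (F(s, G) = -2*5 + 4 = -10 + 4 = -6)
F(V, R(0, 11))/4512 - 35741/13295 = -6/4512 - 35741/13295 = -6*1/4512 - 35741*1/13295 = -1/752 - 35741/13295 = -26890527/9997840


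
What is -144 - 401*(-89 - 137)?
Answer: 90482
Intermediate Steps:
-144 - 401*(-89 - 137) = -144 - 401*(-226) = -144 + 90626 = 90482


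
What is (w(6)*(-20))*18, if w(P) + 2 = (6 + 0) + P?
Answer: -3600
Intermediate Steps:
w(P) = 4 + P (w(P) = -2 + ((6 + 0) + P) = -2 + (6 + P) = 4 + P)
(w(6)*(-20))*18 = ((4 + 6)*(-20))*18 = (10*(-20))*18 = -200*18 = -3600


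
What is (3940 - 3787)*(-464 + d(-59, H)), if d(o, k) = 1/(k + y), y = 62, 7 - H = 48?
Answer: -496893/7 ≈ -70985.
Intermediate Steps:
H = -41 (H = 7 - 1*48 = 7 - 48 = -41)
d(o, k) = 1/(62 + k) (d(o, k) = 1/(k + 62) = 1/(62 + k))
(3940 - 3787)*(-464 + d(-59, H)) = (3940 - 3787)*(-464 + 1/(62 - 41)) = 153*(-464 + 1/21) = 153*(-9743/21) = -496893/7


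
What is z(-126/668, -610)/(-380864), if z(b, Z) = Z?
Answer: 305/190432 ≈ 0.0016016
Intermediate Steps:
z(-126/668, -610)/(-380864) = -610/(-380864) = -610*(-1/380864) = 305/190432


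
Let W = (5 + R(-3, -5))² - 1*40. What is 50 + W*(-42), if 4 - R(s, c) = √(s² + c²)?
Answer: -3100 + 756*√34 ≈ 1308.2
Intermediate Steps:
R(s, c) = 4 - √(c² + s²) (R(s, c) = 4 - √(s² + c²) = 4 - √(c² + s²))
W = -40 + (9 - √34)² (W = (5 + (4 - √((-5)² + (-3)²)))² - 1*40 = (5 + (4 - √(25 + 9)))² - 40 = (5 + (4 - √34))² - 40 = (9 - √34)² - 40 = -40 + (9 - √34)² ≈ -29.957)
50 + W*(-42) = 50 + (75 - 18*√34)*(-42) = 50 + (-3150 + 756*√34) = -3100 + 756*√34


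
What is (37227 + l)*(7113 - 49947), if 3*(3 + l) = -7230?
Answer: -1491222876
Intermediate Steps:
l = -2413 (l = -3 + (1/3)*(-7230) = -3 - 2410 = -2413)
(37227 + l)*(7113 - 49947) = (37227 - 2413)*(7113 - 49947) = 34814*(-42834) = -1491222876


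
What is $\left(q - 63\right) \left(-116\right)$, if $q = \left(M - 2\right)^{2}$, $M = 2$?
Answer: $7308$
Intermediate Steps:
$q = 0$ ($q = \left(2 - 2\right)^{2} = 0^{2} = 0$)
$\left(q - 63\right) \left(-116\right) = \left(0 - 63\right) \left(-116\right) = \left(-63\right) \left(-116\right) = 7308$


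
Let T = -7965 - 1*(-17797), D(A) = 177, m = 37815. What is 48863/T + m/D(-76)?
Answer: 126815277/580088 ≈ 218.61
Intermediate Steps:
T = 9832 (T = -7965 + 17797 = 9832)
48863/T + m/D(-76) = 48863/9832 + 37815/177 = 48863*(1/9832) + 37815*(1/177) = 48863/9832 + 12605/59 = 126815277/580088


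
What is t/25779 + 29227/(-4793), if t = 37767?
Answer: -190808534/41186249 ≈ -4.6328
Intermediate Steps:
t/25779 + 29227/(-4793) = 37767/25779 + 29227/(-4793) = 37767*(1/25779) + 29227*(-1/4793) = 12589/8593 - 29227/4793 = -190808534/41186249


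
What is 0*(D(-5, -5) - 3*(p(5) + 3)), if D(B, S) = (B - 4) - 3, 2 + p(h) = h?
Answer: 0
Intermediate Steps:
p(h) = -2 + h
D(B, S) = -7 + B (D(B, S) = (-4 + B) - 3 = -7 + B)
0*(D(-5, -5) - 3*(p(5) + 3)) = 0*((-7 - 5) - 3*((-2 + 5) + 3)) = 0*(-12 - 3*(3 + 3)) = 0*(-12 - 3*6) = 0*(-12 - 18) = 0*(-30) = 0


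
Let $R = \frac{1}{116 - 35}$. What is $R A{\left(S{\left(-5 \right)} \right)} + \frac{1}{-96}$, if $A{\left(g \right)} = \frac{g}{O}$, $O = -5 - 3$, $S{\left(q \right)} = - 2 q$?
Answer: $- \frac{67}{2592} \approx -0.025849$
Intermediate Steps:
$R = \frac{1}{81} \approx 0.012346$
$O = -8$
$A{\left(g \right)} = - \frac{g}{8}$ ($A{\left(g \right)} = \frac{g}{-8} = g \left(- \frac{1}{8}\right) = - \frac{g}{8}$)
$R A{\left(S{\left(-5 \right)} \right)} + \frac{1}{-96} = \frac{\left(- \frac{1}{8}\right) \left(\left(-2\right) \left(-5\right)\right)}{81} + \frac{1}{-96} = \frac{\left(- \frac{1}{8}\right) 10}{81} - \frac{1}{96} = \frac{1}{81} \left(- \frac{5}{4}\right) - \frac{1}{96} = - \frac{5}{324} - \frac{1}{96} = - \frac{67}{2592}$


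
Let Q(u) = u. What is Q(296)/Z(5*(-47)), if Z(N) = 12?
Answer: 74/3 ≈ 24.667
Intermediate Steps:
Q(296)/Z(5*(-47)) = 296/12 = 296*(1/12) = 74/3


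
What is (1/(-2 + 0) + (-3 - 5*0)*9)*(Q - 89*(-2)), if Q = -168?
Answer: -275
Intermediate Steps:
(1/(-2 + 0) + (-3 - 5*0)*9)*(Q - 89*(-2)) = (1/(-2 + 0) + (-3 - 5*0)*9)*(-168 - 89*(-2)) = (1/(-2) + (-3 + 0)*9)*(-168 + 178) = (-1/2 - 3*9)*10 = (-1/2 - 27)*10 = -55/2*10 = -275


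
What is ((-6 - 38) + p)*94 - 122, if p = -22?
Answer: -6326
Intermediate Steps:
((-6 - 38) + p)*94 - 122 = ((-6 - 38) - 22)*94 - 122 = (-44 - 22)*94 - 122 = -66*94 - 122 = -6204 - 122 = -6326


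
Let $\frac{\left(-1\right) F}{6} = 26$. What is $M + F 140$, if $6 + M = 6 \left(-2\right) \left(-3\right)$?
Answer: $-21810$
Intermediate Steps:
$M = 30$ ($M = -6 + 6 \left(-2\right) \left(-3\right) = -6 - -36 = -6 + 36 = 30$)
$F = -156$ ($F = \left(-6\right) 26 = -156$)
$M + F 140 = 30 - 21840 = -21810$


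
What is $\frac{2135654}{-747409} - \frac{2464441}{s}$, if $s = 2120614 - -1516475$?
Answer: $- \frac{9609509054575}{2718393052401} \approx -3.535$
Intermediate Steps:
$s = 3637089$ ($s = 2120614 + 1516475 = 3637089$)
$\frac{2135654}{-747409} - \frac{2464441}{s} = \frac{2135654}{-747409} - \frac{2464441}{3637089} = 2135654 \left(- \frac{1}{747409}\right) - \frac{2464441}{3637089} = - \frac{2135654}{747409} - \frac{2464441}{3637089} = - \frac{9609509054575}{2718393052401}$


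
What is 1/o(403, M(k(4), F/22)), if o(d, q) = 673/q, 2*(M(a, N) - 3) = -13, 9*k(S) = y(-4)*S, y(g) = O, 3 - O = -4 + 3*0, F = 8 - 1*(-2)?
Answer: -7/1346 ≈ -0.0052006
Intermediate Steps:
F = 10 (F = 8 + 2 = 10)
O = 7 (O = 3 - (-4 + 3*0) = 3 - (-4 + 0) = 3 - 1*(-4) = 3 + 4 = 7)
y(g) = 7
k(S) = 7*S/9 (k(S) = (7*S)/9 = 7*S/9)
M(a, N) = -7/2 (M(a, N) = 3 + (½)*(-13) = 3 - 13/2 = -7/2)
1/o(403, M(k(4), F/22)) = 1/(673/(-7/2)) = 1/(673*(-2/7)) = 1/(-1346/7) = -7/1346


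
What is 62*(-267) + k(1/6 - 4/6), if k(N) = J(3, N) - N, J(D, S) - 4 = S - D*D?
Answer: -16559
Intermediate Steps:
J(D, S) = 4 + S - D² (J(D, S) = 4 + (S - D*D) = 4 + (S - D²) = 4 + S - D²)
k(N) = -5 (k(N) = (4 + N - 1*3²) - N = (4 + N - 1*9) - N = (4 + N - 9) - N = (-5 + N) - N = -5)
62*(-267) + k(1/6 - 4/6) = 62*(-267) - 5 = -16554 - 5 = -16559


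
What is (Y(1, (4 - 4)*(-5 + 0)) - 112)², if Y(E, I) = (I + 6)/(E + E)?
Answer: 11881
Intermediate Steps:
Y(E, I) = (6 + I)/(2*E) (Y(E, I) = (6 + I)/((2*E)) = (6 + I)*(1/(2*E)) = (6 + I)/(2*E))
(Y(1, (4 - 4)*(-5 + 0)) - 112)² = ((½)*(6 + (4 - 4)*(-5 + 0))/1 - 112)² = ((½)*1*(6 + 0*(-5)) - 112)² = ((½)*1*(6 + 0) - 112)² = ((½)*1*6 - 112)² = (3 - 112)² = (-109)² = 11881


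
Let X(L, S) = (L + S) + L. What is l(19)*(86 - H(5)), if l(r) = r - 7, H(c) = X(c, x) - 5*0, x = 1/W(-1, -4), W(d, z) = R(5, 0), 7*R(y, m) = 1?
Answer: 828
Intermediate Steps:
R(y, m) = ⅐ (R(y, m) = (⅐)*1 = ⅐)
W(d, z) = ⅐
x = 7 (x = 1/(⅐) = 7)
X(L, S) = S + 2*L
H(c) = 7 + 2*c (H(c) = (7 + 2*c) - 5*0 = (7 + 2*c) + 0 = 7 + 2*c)
l(r) = -7 + r
l(19)*(86 - H(5)) = (-7 + 19)*(86 - (7 + 2*5)) = 12*(86 - (7 + 10)) = 12*(86 - 1*17) = 12*(86 - 17) = 12*69 = 828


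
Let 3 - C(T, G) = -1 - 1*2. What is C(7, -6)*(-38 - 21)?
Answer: -354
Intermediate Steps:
C(T, G) = 6 (C(T, G) = 3 - (-1 - 1*2) = 3 - (-1 - 2) = 3 - 1*(-3) = 3 + 3 = 6)
C(7, -6)*(-38 - 21) = 6*(-38 - 21) = 6*(-59) = -354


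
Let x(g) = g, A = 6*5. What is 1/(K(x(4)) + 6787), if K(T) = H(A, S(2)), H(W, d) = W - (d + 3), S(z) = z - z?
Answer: 1/6814 ≈ 0.00014676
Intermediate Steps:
A = 30
S(z) = 0
H(W, d) = -3 + W - d (H(W, d) = W - (3 + d) = W + (-3 - d) = -3 + W - d)
K(T) = 27 (K(T) = -3 + 30 - 1*0 = -3 + 30 + 0 = 27)
1/(K(x(4)) + 6787) = 1/(27 + 6787) = 1/6814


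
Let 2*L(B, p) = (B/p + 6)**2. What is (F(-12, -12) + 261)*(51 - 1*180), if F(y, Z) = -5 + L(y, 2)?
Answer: -33024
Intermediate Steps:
L(B, p) = (6 + B/p)**2/2 (L(B, p) = (B/p + 6)**2/2 = (6 + B/p)**2/2)
F(y, Z) = -5 + (12 + y)**2/8 (F(y, Z) = -5 + (1/2)*(y + 6*2)**2/2**2 = -5 + (1/2)*(1/4)*(y + 12)**2 = -5 + (1/2)*(1/4)*(12 + y)**2 = -5 + (12 + y)**2/8)
(F(-12, -12) + 261)*(51 - 1*180) = ((-5 + (12 - 12)**2/8) + 261)*(51 - 1*180) = ((-5 + (1/8)*0**2) + 261)*(51 - 180) = ((-5 + (1/8)*0) + 261)*(-129) = ((-5 + 0) + 261)*(-129) = (-5 + 261)*(-129) = 256*(-129) = -33024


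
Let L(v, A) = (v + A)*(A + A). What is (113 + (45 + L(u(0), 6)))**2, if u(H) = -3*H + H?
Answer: 52900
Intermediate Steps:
u(H) = -2*H
L(v, A) = 2*A*(A + v) (L(v, A) = (A + v)*(2*A) = 2*A*(A + v))
(113 + (45 + L(u(0), 6)))**2 = (113 + (45 + 2*6*(6 - 2*0)))**2 = (113 + (45 + 2*6*(6 + 0)))**2 = (113 + (45 + 2*6*6))**2 = (113 + (45 + 72))**2 = (113 + 117)**2 = 230**2 = 52900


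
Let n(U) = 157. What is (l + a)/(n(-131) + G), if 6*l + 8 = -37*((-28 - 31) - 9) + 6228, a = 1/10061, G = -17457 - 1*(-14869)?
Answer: -14648817/24458291 ≈ -0.59893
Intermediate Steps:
G = -2588 (G = -17457 + 14869 = -2588)
a = 1/10061 ≈ 9.9394e-5
l = 1456 (l = -4/3 + (-37*((-28 - 31) - 9) + 6228)/6 = -4/3 + (-37*(-59 - 9) + 6228)/6 = -4/3 + (-37*(-68) + 6228)/6 = -4/3 + (2516 + 6228)/6 = -4/3 + (⅙)*8744 = -4/3 + 4372/3 = 1456)
(l + a)/(n(-131) + G) = (1456 + 1/10061)/(157 - 2588) = (14648817/10061)/(-2431) = (14648817/10061)*(-1/2431) = -14648817/24458291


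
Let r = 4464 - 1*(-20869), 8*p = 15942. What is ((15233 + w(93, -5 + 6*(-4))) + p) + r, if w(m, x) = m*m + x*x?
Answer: 208195/4 ≈ 52049.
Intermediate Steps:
p = 7971/4 (p = (⅛)*15942 = 7971/4 ≈ 1992.8)
w(m, x) = m² + x²
r = 25333 (r = 4464 + 20869 = 25333)
((15233 + w(93, -5 + 6*(-4))) + p) + r = ((15233 + (93² + (-5 + 6*(-4))²)) + 7971/4) + 25333 = ((15233 + (8649 + (-5 - 24)²)) + 7971/4) + 25333 = ((15233 + (8649 + (-29)²)) + 7971/4) + 25333 = ((15233 + (8649 + 841)) + 7971/4) + 25333 = ((15233 + 9490) + 7971/4) + 25333 = (24723 + 7971/4) + 25333 = 106863/4 + 25333 = 208195/4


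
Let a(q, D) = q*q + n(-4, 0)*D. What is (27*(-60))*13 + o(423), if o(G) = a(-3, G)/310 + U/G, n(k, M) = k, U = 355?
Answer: -2762199659/131130 ≈ -21065.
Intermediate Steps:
a(q, D) = q² - 4*D (a(q, D) = q*q - 4*D = q² - 4*D)
o(G) = 9/310 + 355/G - 2*G/155 (o(G) = ((-3)² - 4*G)/310 + 355/G = (9 - 4*G)*(1/310) + 355/G = (9/310 - 2*G/155) + 355/G = 9/310 + 355/G - 2*G/155)
(27*(-60))*13 + o(423) = (27*(-60))*13 + (1/310)*(110050 + 423*(9 - 4*423))/423 = -1620*13 + (1/310)*(1/423)*(110050 + 423*(9 - 1692)) = -21060 + (1/310)*(1/423)*(110050 + 423*(-1683)) = -21060 + (1/310)*(1/423)*(110050 - 711909) = -21060 + (1/310)*(1/423)*(-601859) = -21060 - 601859/131130 = -2762199659/131130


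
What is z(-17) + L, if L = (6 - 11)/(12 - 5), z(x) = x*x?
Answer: 2018/7 ≈ 288.29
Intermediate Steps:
z(x) = x**2
L = -5/7 ≈ -0.71429
z(-17) + L = (-17)**2 - 5/7 = 289 - 5/7 = 2018/7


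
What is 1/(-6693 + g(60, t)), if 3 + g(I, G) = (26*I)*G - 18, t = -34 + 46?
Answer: 1/12006 ≈ 8.3292e-5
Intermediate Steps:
t = 12
g(I, G) = -21 + 26*G*I (g(I, G) = -3 + ((26*I)*G - 18) = -3 + (26*G*I - 18) = -3 + (-18 + 26*G*I) = -21 + 26*G*I)
1/(-6693 + g(60, t)) = 1/(-6693 + (-21 + 26*12*60)) = 1/(-6693 + (-21 + 18720)) = 1/(-6693 + 18699) = 1/12006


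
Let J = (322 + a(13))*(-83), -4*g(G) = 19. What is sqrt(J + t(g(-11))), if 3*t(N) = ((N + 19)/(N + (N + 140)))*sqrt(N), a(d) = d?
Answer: sqrt(-841824180 + 551*I*sqrt(19))/174 ≈ 0.00023787 + 166.75*I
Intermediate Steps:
g(G) = -19/4 (g(G) = -1/4*19 = -19/4)
t(N) = sqrt(N)*(19 + N)/(3*(140 + 2*N)) (t(N) = (((N + 19)/(N + (N + 140)))*sqrt(N))/3 = (((19 + N)/(N + (140 + N)))*sqrt(N))/3 = (((19 + N)/(140 + 2*N))*sqrt(N))/3 = (sqrt(N)*(19 + N)/(140 + 2*N))/3 = sqrt(N)*(19 + N)/(3*(140 + 2*N)))
J = -27805 (J = (322 + 13)*(-83) = 335*(-83) = -27805)
sqrt(J + t(g(-11))) = sqrt(-27805 + sqrt(-19/4)*(19 - 19/4)/(6*(70 - 19/4))) = sqrt(-27805 + (1/6)*(I*sqrt(19)/2)*(57/4)/(261/4)) = sqrt(-27805 + (1/6)*(I*sqrt(19)/2)*(4/261)*(57/4)) = sqrt(-27805 + 19*I*sqrt(19)/1044)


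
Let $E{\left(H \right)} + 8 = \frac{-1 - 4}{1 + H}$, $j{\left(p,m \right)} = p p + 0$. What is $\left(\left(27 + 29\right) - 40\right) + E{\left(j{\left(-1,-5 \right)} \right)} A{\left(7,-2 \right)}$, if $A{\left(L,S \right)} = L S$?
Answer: $163$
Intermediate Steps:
$j{\left(p,m \right)} = p^{2}$ ($j{\left(p,m \right)} = p^{2} + 0 = p^{2}$)
$E{\left(H \right)} = -8 - \frac{5}{1 + H}$ ($E{\left(H \right)} = -8 + \frac{-1 - 4}{1 + H} = -8 - \frac{5}{1 + H}$)
$\left(\left(27 + 29\right) - 40\right) + E{\left(j{\left(-1,-5 \right)} \right)} A{\left(7,-2 \right)} = \left(\left(27 + 29\right) - 40\right) + \frac{-13 - 8 \left(-1\right)^{2}}{1 + \left(-1\right)^{2}} \cdot 7 \left(-2\right) = \left(56 - 40\right) + \frac{-13 - 8}{1 + 1} \left(-14\right) = 16 + \frac{-13 - 8}{2} \left(-14\right) = 16 + \frac{1}{2} \left(-21\right) \left(-14\right) = 16 - -147 = 16 + 147 = 163$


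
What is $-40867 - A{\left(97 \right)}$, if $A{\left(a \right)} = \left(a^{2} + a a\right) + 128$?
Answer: $-59813$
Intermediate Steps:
$A{\left(a \right)} = 128 + 2 a^{2}$ ($A{\left(a \right)} = \left(a^{2} + a^{2}\right) + 128 = 2 a^{2} + 128 = 128 + 2 a^{2}$)
$-40867 - A{\left(97 \right)} = -40867 - \left(128 + 2 \cdot 97^{2}\right) = -40867 - \left(128 + 2 \cdot 9409\right) = -40867 - \left(128 + 18818\right) = -40867 - 18946 = -59813$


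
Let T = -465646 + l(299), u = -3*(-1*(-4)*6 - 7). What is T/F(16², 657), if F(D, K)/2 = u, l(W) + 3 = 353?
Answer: 232648/51 ≈ 4561.7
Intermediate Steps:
l(W) = 350 (l(W) = -3 + 353 = 350)
u = -51 (u = -3*(4*6 - 7) = -3*(24 - 7) = -3*17 = -51)
T = -465296 (T = -465646 + 350 = -465296)
F(D, K) = -102 (F(D, K) = 2*(-51) = -102)
T/F(16², 657) = -465296/(-102) = -465296*(-1/102) = 232648/51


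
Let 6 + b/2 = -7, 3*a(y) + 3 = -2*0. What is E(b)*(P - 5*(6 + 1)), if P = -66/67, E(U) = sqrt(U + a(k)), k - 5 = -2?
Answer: -7233*I*sqrt(3)/67 ≈ -186.98*I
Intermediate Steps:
k = 3 (k = 5 - 2 = 3)
a(y) = -1 (a(y) = -1 + (-2*0)/3 = -1 + (1/3)*0 = -1 + 0 = -1)
b = -26 (b = -12 + 2*(-7) = -12 - 14 = -26)
E(U) = sqrt(-1 + U) (E(U) = sqrt(U - 1) = sqrt(-1 + U))
P = -66/67 (P = -66*1/67 = -66/67 ≈ -0.98507)
E(b)*(P - 5*(6 + 1)) = sqrt(-1 - 26)*(-66/67 - 5*(6 + 1)) = sqrt(-27)*(-66/67 - 5*7) = (3*I*sqrt(3))*(-66/67 - 35) = (3*I*sqrt(3))*(-2411/67) = -7233*I*sqrt(3)/67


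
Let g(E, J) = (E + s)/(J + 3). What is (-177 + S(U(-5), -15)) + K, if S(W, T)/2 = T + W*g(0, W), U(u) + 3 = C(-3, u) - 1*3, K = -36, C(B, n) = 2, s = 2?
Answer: -227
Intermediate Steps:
g(E, J) = (2 + E)/(3 + J) (g(E, J) = (E + 2)/(J + 3) = (2 + E)/(3 + J))
U(u) = -4 (U(u) = -3 + (2 - 1*3) = -3 + (2 - 3) = -3 - 1 = -4)
S(W, T) = 2*T + 4*W/(3 + W) (S(W, T) = 2*(T + W*((2 + 0)/(3 + W))) = 2*(T + W*(2/(3 + W))) = 2*(T + 2*W/(3 + W)) = 2*T + 4*W/(3 + W))
(-177 + S(U(-5), -15)) + K = (-177 + 2*(2*(-4) - 15*(3 - 4))/(3 - 4)) - 36 = (-177 + 2*(-8 - 15*(-1))/(-1)) - 36 = (-177 + 2*(-1)*(-8 + 15)) - 36 = (-177 + 2*(-1)*7) - 36 = (-177 - 14) - 36 = -191 - 36 = -227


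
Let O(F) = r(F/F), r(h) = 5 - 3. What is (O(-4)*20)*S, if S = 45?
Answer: 1800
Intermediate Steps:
r(h) = 2
O(F) = 2
(O(-4)*20)*S = (2*20)*45 = 40*45 = 1800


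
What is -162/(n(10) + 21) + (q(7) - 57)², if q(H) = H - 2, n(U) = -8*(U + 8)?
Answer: 110918/41 ≈ 2705.3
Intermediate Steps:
n(U) = -64 - 8*U (n(U) = -8*(8 + U) = -64 - 8*U)
q(H) = -2 + H
-162/(n(10) + 21) + (q(7) - 57)² = -162/((-64 - 8*10) + 21) + ((-2 + 7) - 57)² = -162/((-64 - 80) + 21) + (5 - 57)² = -162/(-144 + 21) + (-52)² = -162/(-123) + 2704 = -162*(-1/123) + 2704 = 54/41 + 2704 = 110918/41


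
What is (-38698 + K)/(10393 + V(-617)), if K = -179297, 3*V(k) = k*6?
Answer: -72665/3053 ≈ -23.801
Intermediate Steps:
V(k) = 2*k (V(k) = (k*6)/3 = (6*k)/3 = 2*k)
(-38698 + K)/(10393 + V(-617)) = (-38698 - 179297)/(10393 + 2*(-617)) = -217995/(10393 - 1234) = -217995/9159 = -217995*1/9159 = -72665/3053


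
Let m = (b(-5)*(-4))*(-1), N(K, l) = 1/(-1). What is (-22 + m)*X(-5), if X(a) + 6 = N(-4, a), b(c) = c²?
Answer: -546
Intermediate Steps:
N(K, l) = -1
X(a) = -7 (X(a) = -6 - 1 = -7)
m = 100 (m = ((-5)²*(-4))*(-1) = (25*(-4))*(-1) = -100*(-1) = 100)
(-22 + m)*X(-5) = (-22 + 100)*(-7) = 78*(-7) = -546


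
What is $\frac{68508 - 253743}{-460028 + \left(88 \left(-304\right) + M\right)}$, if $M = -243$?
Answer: $\frac{61745}{162341} \approx 0.38034$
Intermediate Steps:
$\frac{68508 - 253743}{-460028 + \left(88 \left(-304\right) + M\right)} = \frac{68508 - 253743}{-460028 + \left(88 \left(-304\right) - 243\right)} = - \frac{185235}{-460028 - 26995} = - \frac{185235}{-487023} = \left(-185235\right) \left(- \frac{1}{487023}\right) = \frac{61745}{162341}$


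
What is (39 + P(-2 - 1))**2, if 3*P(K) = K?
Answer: 1444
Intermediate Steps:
P(K) = K/3
(39 + P(-2 - 1))**2 = (39 + (-2 - 1)/3)**2 = (39 + (1/3)*(-3))**2 = (39 - 1)**2 = 38**2 = 1444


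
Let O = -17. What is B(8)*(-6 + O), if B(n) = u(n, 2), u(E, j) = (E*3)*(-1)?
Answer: 552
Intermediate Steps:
u(E, j) = -3*E (u(E, j) = (3*E)*(-1) = -3*E)
B(n) = -3*n
B(8)*(-6 + O) = (-3*8)*(-6 - 17) = -24*(-23) = 552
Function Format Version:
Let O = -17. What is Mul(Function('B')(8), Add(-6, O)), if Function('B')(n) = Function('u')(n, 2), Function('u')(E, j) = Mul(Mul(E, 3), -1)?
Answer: 552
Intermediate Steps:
Function('u')(E, j) = Mul(-3, E) (Function('u')(E, j) = Mul(Mul(3, E), -1) = Mul(-3, E))
Function('B')(n) = Mul(-3, n)
Mul(Function('B')(8), Add(-6, O)) = Mul(Mul(-3, 8), Add(-6, -17)) = Mul(-24, -23) = 552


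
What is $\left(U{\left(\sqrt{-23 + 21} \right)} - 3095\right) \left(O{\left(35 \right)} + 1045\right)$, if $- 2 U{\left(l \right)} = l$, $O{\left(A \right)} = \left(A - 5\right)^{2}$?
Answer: $-6019775 - \frac{1945 i \sqrt{2}}{2} \approx -6.0198 \cdot 10^{6} - 1375.3 i$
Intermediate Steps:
$O{\left(A \right)} = \left(-5 + A\right)^{2}$
$U{\left(l \right)} = - \frac{l}{2}$
$\left(U{\left(\sqrt{-23 + 21} \right)} - 3095\right) \left(O{\left(35 \right)} + 1045\right) = \left(- \frac{\sqrt{-23 + 21}}{2} - 3095\right) \left(\left(-5 + 35\right)^{2} + 1045\right) = \left(- \frac{\sqrt{-2}}{2} - 3095\right) \left(30^{2} + 1045\right) = \left(- \frac{i \sqrt{2}}{2} - 3095\right) \left(900 + 1045\right) = \left(- \frac{i \sqrt{2}}{2} - 3095\right) 1945 = \left(-3095 - \frac{i \sqrt{2}}{2}\right) 1945 = -6019775 - \frac{1945 i \sqrt{2}}{2}$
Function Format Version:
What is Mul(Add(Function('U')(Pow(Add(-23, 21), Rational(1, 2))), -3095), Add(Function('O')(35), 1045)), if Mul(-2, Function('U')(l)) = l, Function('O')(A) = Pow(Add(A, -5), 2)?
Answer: Add(-6019775, Mul(Rational(-1945, 2), I, Pow(2, Rational(1, 2)))) ≈ Add(-6.0198e+6, Mul(-1375.3, I))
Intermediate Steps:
Function('O')(A) = Pow(Add(-5, A), 2)
Function('U')(l) = Mul(Rational(-1, 2), l)
Mul(Add(Function('U')(Pow(Add(-23, 21), Rational(1, 2))), -3095), Add(Function('O')(35), 1045)) = Mul(Add(Mul(Rational(-1, 2), Pow(Add(-23, 21), Rational(1, 2))), -3095), Add(Pow(Add(-5, 35), 2), 1045)) = Mul(Add(Mul(Rational(-1, 2), Pow(-2, Rational(1, 2))), -3095), Add(Pow(30, 2), 1045)) = Mul(Add(Mul(Rational(-1, 2), Mul(I, Pow(2, Rational(1, 2)))), -3095), Add(900, 1045)) = Mul(Add(Mul(Rational(-1, 2), I, Pow(2, Rational(1, 2))), -3095), 1945) = Mul(Add(-3095, Mul(Rational(-1, 2), I, Pow(2, Rational(1, 2)))), 1945) = Add(-6019775, Mul(Rational(-1945, 2), I, Pow(2, Rational(1, 2))))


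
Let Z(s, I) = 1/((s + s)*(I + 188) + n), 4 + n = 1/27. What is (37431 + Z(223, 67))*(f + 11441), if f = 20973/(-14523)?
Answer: 6365013753477178800/14864789123 ≈ 4.2819e+8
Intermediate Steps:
n = -107/27 (n = -4 + 1/27 = -107/27 ≈ -3.9630)
f = -6991/4841 (f = 20973*(-1/14523) = -6991/4841 ≈ -1.4441)
Z(s, I) = 1/(-107/27 + 2*s*(188 + I)) (Z(s, I) = 1/((s + s)*(I + 188) - 107/27) = 1/((2*s)*(188 + I) - 107/27) = 1/(2*s*(188 + I) - 107/27) = 1/(-107/27 + 2*s*(188 + I)))
(37431 + Z(223, 67))*(f + 11441) = (37431 + 27/(-107 + 10152*223 + 54*67*223))*(-6991/4841 + 11441) = (37431 + 27/(-107 + 2263896 + 806814))*(55378890/4841) = (37431 + 27/3070603)*(55378890/4841) = (114935740920/3070603)*(55378890/4841) = 6365013753477178800/14864789123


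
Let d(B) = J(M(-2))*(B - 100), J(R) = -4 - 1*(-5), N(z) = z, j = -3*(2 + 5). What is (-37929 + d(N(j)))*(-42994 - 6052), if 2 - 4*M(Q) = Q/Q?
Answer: 1866200300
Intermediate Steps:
j = -21 (j = -3*7 = -21)
M(Q) = ¼ (M(Q) = ½ - Q/(4*Q) = ½ - ¼*1 = ½ - ¼ = ¼)
J(R) = 1 (J(R) = -4 + 5 = 1)
d(B) = -100 + B (d(B) = 1*(B - 100) = 1*(-100 + B) = -100 + B)
(-37929 + d(N(j)))*(-42994 - 6052) = (-37929 + (-100 - 21))*(-42994 - 6052) = (-37929 - 121)*(-49046) = -38050*(-49046) = 1866200300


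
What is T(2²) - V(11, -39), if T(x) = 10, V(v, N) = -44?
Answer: 54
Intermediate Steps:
T(2²) - V(11, -39) = 10 - 1*(-44) = 10 + 44 = 54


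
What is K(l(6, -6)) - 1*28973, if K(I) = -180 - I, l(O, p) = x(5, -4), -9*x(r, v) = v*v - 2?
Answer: -262363/9 ≈ -29151.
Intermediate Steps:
x(r, v) = 2/9 - v²/9 (x(r, v) = -(v*v - 2)/9 = -(v² - 2)/9 = -(-2 + v²)/9 = 2/9 - v²/9)
l(O, p) = -14/9 (l(O, p) = 2/9 - ⅑*(-4)² = 2/9 - ⅑*16 = 2/9 - 16/9 = -14/9)
K(l(6, -6)) - 1*28973 = (-180 - 1*(-14/9)) - 1*28973 = (-180 + 14/9) - 28973 = -1606/9 - 28973 = -262363/9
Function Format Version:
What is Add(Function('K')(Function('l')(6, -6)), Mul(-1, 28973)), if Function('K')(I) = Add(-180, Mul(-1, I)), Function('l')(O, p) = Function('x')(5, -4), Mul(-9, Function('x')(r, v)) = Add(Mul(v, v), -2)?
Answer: Rational(-262363, 9) ≈ -29151.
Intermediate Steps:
Function('x')(r, v) = Add(Rational(2, 9), Mul(Rational(-1, 9), Pow(v, 2))) (Function('x')(r, v) = Mul(Rational(-1, 9), Add(Mul(v, v), -2)) = Mul(Rational(-1, 9), Add(Pow(v, 2), -2)) = Mul(Rational(-1, 9), Add(-2, Pow(v, 2))) = Add(Rational(2, 9), Mul(Rational(-1, 9), Pow(v, 2))))
Function('l')(O, p) = Rational(-14, 9) (Function('l')(O, p) = Add(Rational(2, 9), Mul(Rational(-1, 9), Pow(-4, 2))) = Add(Rational(2, 9), Mul(Rational(-1, 9), 16)) = Add(Rational(2, 9), Rational(-16, 9)) = Rational(-14, 9))
Add(Function('K')(Function('l')(6, -6)), Mul(-1, 28973)) = Add(Add(-180, Mul(-1, Rational(-14, 9))), Mul(-1, 28973)) = Add(Add(-180, Rational(14, 9)), -28973) = Add(Rational(-1606, 9), -28973) = Rational(-262363, 9)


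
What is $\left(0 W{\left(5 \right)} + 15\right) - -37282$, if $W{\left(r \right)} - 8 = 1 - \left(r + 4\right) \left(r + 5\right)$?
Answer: $37297$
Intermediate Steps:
$W{\left(r \right)} = 9 - \left(4 + r\right) \left(5 + r\right)$ ($W{\left(r \right)} = 8 - \left(-1 + \left(r + 4\right) \left(r + 5\right)\right) = 8 - \left(-1 + \left(4 + r\right) \left(5 + r\right)\right) = 9 - \left(4 + r\right) \left(5 + r\right)$)
$\left(0 W{\left(5 \right)} + 15\right) - -37282 = \left(0 \left(-11 - 5^{2} - 45\right) + 15\right) - -37282 = \left(0 \left(-11 - 25 - 45\right) + 15\right) + 37282 = \left(0 \left(-81\right) + 15\right) + 37282 = \left(0 + 15\right) + 37282 = 15 + 37282 = 37297$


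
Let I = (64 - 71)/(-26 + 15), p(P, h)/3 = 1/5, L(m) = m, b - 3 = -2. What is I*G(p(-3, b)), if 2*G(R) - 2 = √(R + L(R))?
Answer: 7/11 + 7*√30/110 ≈ 0.98491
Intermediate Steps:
b = 1 (b = 3 - 2 = 1)
p(P, h) = ⅗ (p(P, h) = 3/5 = 3*(⅕) = ⅗)
G(R) = 1 + √2*√R/2 (G(R) = 1 + √(R + R)/2 = 1 + √(2*R)/2 = 1 + (√2*√R)/2 = 1 + √2*√R/2)
I = 7/11 (I = -7/(-11) = -7*(-1/11) = 7/11 ≈ 0.63636)
I*G(p(-3, b)) = 7*(1 + √2*√(⅗)/2)/11 = 7*(1 + √2*(√15/5)/2)/11 = 7*(1 + √30/10)/11 = 7/11 + 7*√30/110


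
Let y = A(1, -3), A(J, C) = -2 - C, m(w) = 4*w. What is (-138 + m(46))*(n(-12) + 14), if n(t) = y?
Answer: 690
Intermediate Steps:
y = 1 (y = -2 - 1*(-3) = -2 + 3 = 1)
n(t) = 1
(-138 + m(46))*(n(-12) + 14) = (-138 + 4*46)*(1 + 14) = (-138 + 184)*15 = 46*15 = 690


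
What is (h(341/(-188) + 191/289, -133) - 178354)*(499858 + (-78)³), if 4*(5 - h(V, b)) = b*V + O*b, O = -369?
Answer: -524277235798717/108664 ≈ -4.8248e+9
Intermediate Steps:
h(V, b) = 5 + 369*b/4 - V*b/4 (h(V, b) = 5 - (b*V - 369*b)/4 = 5 - (V*b - 369*b)/4 = 5 - (-369*b + V*b)/4 = 5 + (369*b/4 - V*b/4) = 5 + 369*b/4 - V*b/4)
(h(341/(-188) + 191/289, -133) - 178354)*(499858 + (-78)³) = ((5 + (369/4)*(-133) - ¼*(341/(-188) + 191/289)*(-133)) - 178354)*(499858 + (-78)³) = ((5 - 49077/4 - ¼*(341*(-1/188) + 191*(1/289))*(-133)) - 178354)*(499858 - 474552) = ((5 - 49077/4 - ¼*(-341/188 + 191/289)*(-133)) - 178354)*25306 = ((5 - 49077/4 - ¼*(-62641/54332)*(-133)) - 178354)*25306 = ((5 - 49077/4 - 8331253/217328) - 178354)*25306 = (-2673696177/217328 - 178354)*25306 = -41435014289/217328*25306 = -524277235798717/108664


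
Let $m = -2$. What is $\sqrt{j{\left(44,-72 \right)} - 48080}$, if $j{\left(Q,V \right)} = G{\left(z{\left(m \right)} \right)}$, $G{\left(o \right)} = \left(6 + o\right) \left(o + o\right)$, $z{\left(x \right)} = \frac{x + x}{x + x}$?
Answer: $i \sqrt{48066} \approx 219.24 i$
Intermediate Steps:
$z{\left(x \right)} = 1$ ($z{\left(x \right)} = \frac{2 x}{2 x} = 2 x \frac{1}{2 x} = 1$)
$G{\left(o \right)} = 2 o \left(6 + o\right)$ ($G{\left(o \right)} = \left(6 + o\right) 2 o = 2 o \left(6 + o\right)$)
$j{\left(Q,V \right)} = 14$ ($j{\left(Q,V \right)} = 2 \cdot 1 \left(6 + 1\right) = 2 \cdot 1 \cdot 7 = 14$)
$\sqrt{j{\left(44,-72 \right)} - 48080} = \sqrt{14 - 48080} = \sqrt{-48066} = i \sqrt{48066}$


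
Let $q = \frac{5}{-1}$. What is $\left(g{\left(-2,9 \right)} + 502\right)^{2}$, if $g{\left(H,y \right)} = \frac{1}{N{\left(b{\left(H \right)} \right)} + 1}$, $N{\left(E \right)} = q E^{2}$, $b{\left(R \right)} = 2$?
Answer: $\frac{90954369}{361} \approx 2.5195 \cdot 10^{5}$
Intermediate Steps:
$q = -5$ ($q = 5 \left(-1\right) = -5$)
$N{\left(E \right)} = - 5 E^{2}$
$g{\left(H,y \right)} = - \frac{1}{19}$ ($g{\left(H,y \right)} = \frac{1}{- 5 \cdot 2^{2} + 1} = \frac{1}{\left(-5\right) 4 + 1} = \frac{1}{-20 + 1} = \frac{1}{-19} = - \frac{1}{19}$)
$\left(g{\left(-2,9 \right)} + 502\right)^{2} = \left(- \frac{1}{19} + 502\right)^{2} = \left(\frac{9537}{19}\right)^{2} = \frac{90954369}{361}$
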